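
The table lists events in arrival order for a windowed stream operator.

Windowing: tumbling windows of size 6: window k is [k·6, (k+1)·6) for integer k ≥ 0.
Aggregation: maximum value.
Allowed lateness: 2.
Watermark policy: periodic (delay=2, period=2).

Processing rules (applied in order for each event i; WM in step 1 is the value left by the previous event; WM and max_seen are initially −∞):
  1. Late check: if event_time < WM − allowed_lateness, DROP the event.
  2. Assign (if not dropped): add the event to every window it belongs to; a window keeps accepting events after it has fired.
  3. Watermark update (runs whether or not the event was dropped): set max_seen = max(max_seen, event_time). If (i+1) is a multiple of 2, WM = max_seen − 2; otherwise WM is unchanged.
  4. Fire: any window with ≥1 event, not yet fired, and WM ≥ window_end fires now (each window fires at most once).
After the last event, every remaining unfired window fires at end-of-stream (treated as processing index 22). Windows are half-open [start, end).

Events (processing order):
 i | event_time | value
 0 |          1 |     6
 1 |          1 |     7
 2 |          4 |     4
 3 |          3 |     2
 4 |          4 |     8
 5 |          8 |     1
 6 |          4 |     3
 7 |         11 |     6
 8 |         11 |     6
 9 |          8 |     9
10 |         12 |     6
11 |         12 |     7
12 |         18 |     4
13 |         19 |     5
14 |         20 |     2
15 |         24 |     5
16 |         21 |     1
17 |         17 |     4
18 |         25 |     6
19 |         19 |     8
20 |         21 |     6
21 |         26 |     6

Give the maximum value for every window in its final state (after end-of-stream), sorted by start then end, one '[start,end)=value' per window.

[0,6)=8 [6,12)=9 [12,18)=7 [18,24)=6 [24,30)=6

i=0 t=1 v=6: → [0,6); WM=−∞
i=1 t=1 v=7: → [0,6); WM=-1
i=2 t=4 v=4: → [0,6); WM=-1
i=3 t=3 v=2: → [0,6); WM=2
i=4 t=4 v=8: → [0,6); WM=2
i=5 t=8 v=1: → [6,12); WM=6; [0,6) fires=8
i=6 t=4 v=3: → [0,6); WM=6
i=7 t=11 v=6: → [6,12); WM=9
i=8 t=11 v=6: → [6,12); WM=9
i=9 t=8 v=9: → [6,12); WM=9
i=10 t=12 v=6: → [12,18); WM=9
i=11 t=12 v=7: → [12,18); WM=10
i=12 t=18 v=4: → [18,24); WM=10
i=13 t=19 v=5: → [18,24); WM=17; [6,12) fires=9
i=14 t=20 v=2: → [18,24); WM=17
i=15 t=24 v=5: → [24,30); WM=22; [12,18) fires=7
i=16 t=21 v=1: → [18,24); WM=22
i=17 t=17 v=4: DROP (t<22-2); WM=22
i=18 t=25 v=6: → [24,30); WM=22
i=19 t=19 v=8: DROP (t<22-2); WM=23
i=20 t=21 v=6: → [18,24); WM=23
i=21 t=26 v=6: → [24,30); WM=24; [18,24) fires=6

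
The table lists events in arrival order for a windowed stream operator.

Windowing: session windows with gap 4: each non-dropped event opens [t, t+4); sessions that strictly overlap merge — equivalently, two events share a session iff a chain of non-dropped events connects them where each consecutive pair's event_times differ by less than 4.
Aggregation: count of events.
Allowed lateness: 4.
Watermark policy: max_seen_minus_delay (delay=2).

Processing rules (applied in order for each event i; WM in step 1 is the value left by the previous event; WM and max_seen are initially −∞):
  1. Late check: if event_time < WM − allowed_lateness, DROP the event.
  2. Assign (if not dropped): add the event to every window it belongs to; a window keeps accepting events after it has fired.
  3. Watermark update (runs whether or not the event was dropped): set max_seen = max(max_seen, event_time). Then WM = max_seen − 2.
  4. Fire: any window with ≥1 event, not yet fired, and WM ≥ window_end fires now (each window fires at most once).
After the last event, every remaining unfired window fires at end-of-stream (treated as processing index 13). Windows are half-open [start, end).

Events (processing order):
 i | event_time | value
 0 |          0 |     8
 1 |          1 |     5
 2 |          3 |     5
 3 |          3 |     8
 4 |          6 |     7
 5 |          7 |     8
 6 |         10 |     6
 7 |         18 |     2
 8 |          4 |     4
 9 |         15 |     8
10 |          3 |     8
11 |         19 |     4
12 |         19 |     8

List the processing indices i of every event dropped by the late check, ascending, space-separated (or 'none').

i=0 t=0 v=8: → [0,4); WM=-2
i=1 t=1 v=5: → [0,5); WM=-1
i=2 t=3 v=5: → [0,7); WM=1
i=3 t=3 v=8: → [0,7); WM=1
i=4 t=6 v=7: → [0,10); WM=4
i=5 t=7 v=8: → [0,11); WM=5
i=6 t=10 v=6: → [0,14); WM=8
i=7 t=18 v=2: → [18,22); WM=16
i=8 t=4 v=4: DROP (t<16-4); WM=16
i=9 t=15 v=8: → [15,22); WM=16
i=10 t=3 v=8: DROP (t<16-4); WM=16
i=11 t=19 v=4: → [15,23); WM=17
i=12 t=19 v=8: → [15,23); WM=17

8 10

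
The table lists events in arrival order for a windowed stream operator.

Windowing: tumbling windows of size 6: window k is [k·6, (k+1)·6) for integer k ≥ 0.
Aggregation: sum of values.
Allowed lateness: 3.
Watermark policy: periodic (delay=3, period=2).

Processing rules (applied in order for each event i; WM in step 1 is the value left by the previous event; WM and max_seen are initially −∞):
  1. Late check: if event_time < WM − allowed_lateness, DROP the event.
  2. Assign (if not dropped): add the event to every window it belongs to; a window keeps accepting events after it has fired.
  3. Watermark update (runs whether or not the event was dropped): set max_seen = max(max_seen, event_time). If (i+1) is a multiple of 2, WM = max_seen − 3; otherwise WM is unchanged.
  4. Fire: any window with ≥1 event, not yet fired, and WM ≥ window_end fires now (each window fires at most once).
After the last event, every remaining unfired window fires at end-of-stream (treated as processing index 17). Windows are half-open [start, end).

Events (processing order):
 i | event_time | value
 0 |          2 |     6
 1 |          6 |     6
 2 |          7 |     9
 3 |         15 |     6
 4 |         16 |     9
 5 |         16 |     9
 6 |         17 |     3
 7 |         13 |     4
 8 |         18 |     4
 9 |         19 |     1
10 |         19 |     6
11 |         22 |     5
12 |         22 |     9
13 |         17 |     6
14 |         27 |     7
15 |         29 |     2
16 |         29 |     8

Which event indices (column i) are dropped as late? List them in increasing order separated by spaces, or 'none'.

none

i=0 t=2 v=6: → [0,6); WM=−∞
i=1 t=6 v=6: → [6,12); WM=3
i=2 t=7 v=9: → [6,12); WM=3
i=3 t=15 v=6: → [12,18); WM=12; [0,6) fires=6 [6,12) fires=15
i=4 t=16 v=9: → [12,18); WM=12
i=5 t=16 v=9: → [12,18); WM=13
i=6 t=17 v=3: → [12,18); WM=13
i=7 t=13 v=4: → [12,18); WM=14
i=8 t=18 v=4: → [18,24); WM=14
i=9 t=19 v=1: → [18,24); WM=16
i=10 t=19 v=6: → [18,24); WM=16
i=11 t=22 v=5: → [18,24); WM=19; [12,18) fires=31
i=12 t=22 v=9: → [18,24); WM=19
i=13 t=17 v=6: → [12,18); WM=19
i=14 t=27 v=7: → [24,30); WM=19
i=15 t=29 v=2: → [24,30); WM=26; [18,24) fires=25
i=16 t=29 v=8: → [24,30); WM=26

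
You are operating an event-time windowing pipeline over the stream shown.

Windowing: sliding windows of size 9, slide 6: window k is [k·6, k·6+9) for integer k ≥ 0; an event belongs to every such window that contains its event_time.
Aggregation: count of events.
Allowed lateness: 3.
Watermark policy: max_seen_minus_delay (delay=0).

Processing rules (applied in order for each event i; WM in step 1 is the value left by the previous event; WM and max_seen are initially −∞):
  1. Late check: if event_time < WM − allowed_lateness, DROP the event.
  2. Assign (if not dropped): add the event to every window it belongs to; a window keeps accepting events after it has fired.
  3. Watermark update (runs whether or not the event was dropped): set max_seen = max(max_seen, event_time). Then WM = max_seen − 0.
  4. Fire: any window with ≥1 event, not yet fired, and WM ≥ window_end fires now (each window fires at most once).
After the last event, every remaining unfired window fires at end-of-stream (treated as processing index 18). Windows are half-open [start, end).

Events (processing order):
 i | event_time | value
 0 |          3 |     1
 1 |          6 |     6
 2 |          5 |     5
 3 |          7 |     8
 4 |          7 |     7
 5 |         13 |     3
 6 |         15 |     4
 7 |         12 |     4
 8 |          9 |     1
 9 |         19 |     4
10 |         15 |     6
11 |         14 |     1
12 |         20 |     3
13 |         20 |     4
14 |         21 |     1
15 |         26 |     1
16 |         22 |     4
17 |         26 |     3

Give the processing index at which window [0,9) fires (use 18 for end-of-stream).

i=0 t=3 v=1: → [0,9); WM=3
i=1 t=6 v=6: → [6,15),[0,9); WM=6
i=2 t=5 v=5: → [0,9); WM=6
i=3 t=7 v=8: → [6,15),[0,9); WM=7
i=4 t=7 v=7: → [6,15),[0,9); WM=7
i=5 t=13 v=3: → [12,21),[6,15); WM=13; [0,9) fires=5
i=6 t=15 v=4: → [12,21); WM=15; [6,15) fires=4
i=7 t=12 v=4: → [12,21),[6,15); WM=15
i=8 t=9 v=1: DROP (t<15-3); WM=15
i=9 t=19 v=4: → [18,27),[12,21); WM=19
i=10 t=15 v=6: DROP (t<19-3); WM=19
i=11 t=14 v=1: DROP (t<19-3); WM=19
i=12 t=20 v=3: → [18,27),[12,21); WM=20
i=13 t=20 v=4: → [18,27),[12,21); WM=20
i=14 t=21 v=1: → [18,27); WM=21; [12,21) fires=6
i=15 t=26 v=1: → [24,33),[18,27); WM=26
i=16 t=22 v=4: DROP (t<26-3); WM=26
i=17 t=26 v=3: → [24,33),[18,27); WM=26

5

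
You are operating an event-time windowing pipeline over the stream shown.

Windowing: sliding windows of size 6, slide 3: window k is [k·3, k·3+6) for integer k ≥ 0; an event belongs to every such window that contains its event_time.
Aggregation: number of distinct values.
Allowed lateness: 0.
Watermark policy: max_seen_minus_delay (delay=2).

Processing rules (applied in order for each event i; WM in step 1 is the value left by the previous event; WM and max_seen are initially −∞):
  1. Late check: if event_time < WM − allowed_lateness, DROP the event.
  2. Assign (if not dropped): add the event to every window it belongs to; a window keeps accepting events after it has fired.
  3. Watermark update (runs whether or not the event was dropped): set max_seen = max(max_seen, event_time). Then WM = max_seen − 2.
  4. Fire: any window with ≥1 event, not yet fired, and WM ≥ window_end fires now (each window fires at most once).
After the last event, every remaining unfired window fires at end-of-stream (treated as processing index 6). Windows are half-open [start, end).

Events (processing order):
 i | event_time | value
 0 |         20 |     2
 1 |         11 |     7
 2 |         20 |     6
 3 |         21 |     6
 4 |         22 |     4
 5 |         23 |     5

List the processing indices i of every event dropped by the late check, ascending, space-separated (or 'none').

i=0 t=20 v=2: → [18,24),[15,21); WM=18
i=1 t=11 v=7: DROP (t<18-0); WM=18
i=2 t=20 v=6: → [18,24),[15,21); WM=18
i=3 t=21 v=6: → [21,27),[18,24); WM=19
i=4 t=22 v=4: → [21,27),[18,24); WM=20
i=5 t=23 v=5: → [21,27),[18,24); WM=21; [15,21) fires=2

1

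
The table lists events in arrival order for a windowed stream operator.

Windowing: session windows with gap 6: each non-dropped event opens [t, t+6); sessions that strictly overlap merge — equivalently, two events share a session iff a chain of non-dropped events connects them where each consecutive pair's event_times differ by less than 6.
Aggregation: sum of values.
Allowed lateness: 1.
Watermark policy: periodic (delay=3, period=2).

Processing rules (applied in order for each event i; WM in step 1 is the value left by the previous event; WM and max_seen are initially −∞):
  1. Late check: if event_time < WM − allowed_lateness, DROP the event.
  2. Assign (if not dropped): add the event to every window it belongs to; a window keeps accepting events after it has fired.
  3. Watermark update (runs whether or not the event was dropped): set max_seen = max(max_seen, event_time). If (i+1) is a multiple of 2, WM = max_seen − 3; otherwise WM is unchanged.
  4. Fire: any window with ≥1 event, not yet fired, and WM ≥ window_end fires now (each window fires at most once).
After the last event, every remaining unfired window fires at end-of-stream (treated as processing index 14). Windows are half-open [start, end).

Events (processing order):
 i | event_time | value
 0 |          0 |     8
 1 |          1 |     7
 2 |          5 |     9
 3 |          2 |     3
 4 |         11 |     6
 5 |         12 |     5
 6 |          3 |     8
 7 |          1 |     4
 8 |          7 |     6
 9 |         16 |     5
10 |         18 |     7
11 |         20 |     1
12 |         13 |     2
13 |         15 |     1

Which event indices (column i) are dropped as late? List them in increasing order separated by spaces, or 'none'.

6 7 8 12 13

i=0 t=0 v=8: → [0,6); WM=−∞
i=1 t=1 v=7: → [0,7); WM=-2
i=2 t=5 v=9: → [0,11); WM=-2
i=3 t=2 v=3: → [0,11); WM=2
i=4 t=11 v=6: → [11,17); WM=2
i=5 t=12 v=5: → [11,18); WM=9
i=6 t=3 v=8: DROP (t<9-1); WM=9
i=7 t=1 v=4: DROP (t<9-1); WM=9
i=8 t=7 v=6: DROP (t<9-1); WM=9
i=9 t=16 v=5: → [11,22); WM=13
i=10 t=18 v=7: → [11,24); WM=13
i=11 t=20 v=1: → [11,26); WM=17
i=12 t=13 v=2: DROP (t<17-1); WM=17
i=13 t=15 v=1: DROP (t<17-1); WM=17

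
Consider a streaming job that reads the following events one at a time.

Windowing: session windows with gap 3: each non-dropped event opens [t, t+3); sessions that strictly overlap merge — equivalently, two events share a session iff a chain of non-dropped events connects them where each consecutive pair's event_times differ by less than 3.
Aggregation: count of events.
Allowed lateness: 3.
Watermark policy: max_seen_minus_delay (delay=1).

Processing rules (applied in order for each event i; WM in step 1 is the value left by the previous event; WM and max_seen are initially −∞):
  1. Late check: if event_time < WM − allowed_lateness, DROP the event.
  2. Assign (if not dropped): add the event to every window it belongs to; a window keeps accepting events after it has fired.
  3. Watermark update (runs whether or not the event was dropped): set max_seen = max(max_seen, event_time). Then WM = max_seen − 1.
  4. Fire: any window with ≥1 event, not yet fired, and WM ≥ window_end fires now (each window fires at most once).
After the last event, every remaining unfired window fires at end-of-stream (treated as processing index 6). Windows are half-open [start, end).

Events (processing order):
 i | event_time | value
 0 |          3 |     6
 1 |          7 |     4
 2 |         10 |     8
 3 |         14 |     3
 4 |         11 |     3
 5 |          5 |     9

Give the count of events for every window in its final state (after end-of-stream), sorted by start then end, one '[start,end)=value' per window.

[3,6)=1 [7,10)=1 [10,14)=2 [14,17)=1

i=0 t=3 v=6: → [3,6); WM=2
i=1 t=7 v=4: → [7,10); WM=6
i=2 t=10 v=8: → [10,13); WM=9
i=3 t=14 v=3: → [14,17); WM=13
i=4 t=11 v=3: → [10,14); WM=13
i=5 t=5 v=9: DROP (t<13-3); WM=13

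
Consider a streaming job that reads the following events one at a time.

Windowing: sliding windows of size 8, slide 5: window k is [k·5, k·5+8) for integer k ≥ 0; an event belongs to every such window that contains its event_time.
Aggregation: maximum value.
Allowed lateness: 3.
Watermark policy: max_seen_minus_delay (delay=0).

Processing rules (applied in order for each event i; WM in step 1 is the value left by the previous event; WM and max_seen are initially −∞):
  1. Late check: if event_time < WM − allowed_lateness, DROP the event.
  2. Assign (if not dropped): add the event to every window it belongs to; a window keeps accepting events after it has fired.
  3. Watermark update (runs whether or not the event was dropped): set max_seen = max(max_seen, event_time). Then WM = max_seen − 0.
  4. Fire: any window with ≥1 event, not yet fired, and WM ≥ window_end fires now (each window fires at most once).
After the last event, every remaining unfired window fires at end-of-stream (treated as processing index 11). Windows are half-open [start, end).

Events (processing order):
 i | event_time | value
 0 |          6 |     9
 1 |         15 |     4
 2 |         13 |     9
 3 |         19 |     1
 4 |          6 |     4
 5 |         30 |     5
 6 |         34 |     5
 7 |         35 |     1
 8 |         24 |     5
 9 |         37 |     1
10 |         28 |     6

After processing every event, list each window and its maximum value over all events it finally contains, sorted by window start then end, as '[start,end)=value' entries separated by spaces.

i=0 t=6 v=9: → [5,13),[0,8); WM=6
i=1 t=15 v=4: → [15,23),[10,18); WM=15; [0,8) fires=9 [5,13) fires=9
i=2 t=13 v=9: → [10,18); WM=15
i=3 t=19 v=1: → [15,23); WM=19; [10,18) fires=9
i=4 t=6 v=4: DROP (t<19-3); WM=19
i=5 t=30 v=5: → [30,38),[25,33); WM=30; [15,23) fires=4
i=6 t=34 v=5: → [30,38); WM=34; [25,33) fires=5
i=7 t=35 v=1: → [35,43),[30,38); WM=35
i=8 t=24 v=5: DROP (t<35-3); WM=35
i=9 t=37 v=1: → [35,43),[30,38); WM=37
i=10 t=28 v=6: DROP (t<37-3); WM=37

[0,8)=9 [5,13)=9 [10,18)=9 [15,23)=4 [25,33)=5 [30,38)=5 [35,43)=1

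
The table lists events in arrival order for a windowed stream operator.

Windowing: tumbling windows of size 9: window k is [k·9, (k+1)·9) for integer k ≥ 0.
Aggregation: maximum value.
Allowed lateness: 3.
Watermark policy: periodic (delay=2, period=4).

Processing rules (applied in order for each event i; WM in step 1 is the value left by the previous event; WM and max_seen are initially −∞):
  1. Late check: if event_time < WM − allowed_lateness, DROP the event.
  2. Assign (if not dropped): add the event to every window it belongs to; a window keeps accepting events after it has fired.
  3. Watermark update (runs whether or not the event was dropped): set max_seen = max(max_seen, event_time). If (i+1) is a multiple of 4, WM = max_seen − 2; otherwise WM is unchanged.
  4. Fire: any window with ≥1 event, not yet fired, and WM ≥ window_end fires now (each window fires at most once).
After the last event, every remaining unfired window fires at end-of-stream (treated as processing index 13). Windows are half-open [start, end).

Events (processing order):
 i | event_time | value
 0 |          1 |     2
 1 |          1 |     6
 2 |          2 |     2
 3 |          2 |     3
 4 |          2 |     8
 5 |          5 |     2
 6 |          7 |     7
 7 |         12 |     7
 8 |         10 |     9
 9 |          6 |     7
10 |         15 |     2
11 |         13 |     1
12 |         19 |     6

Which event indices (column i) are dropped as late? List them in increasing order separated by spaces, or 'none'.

i=0 t=1 v=2: → [0,9); WM=−∞
i=1 t=1 v=6: → [0,9); WM=−∞
i=2 t=2 v=2: → [0,9); WM=−∞
i=3 t=2 v=3: → [0,9); WM=0
i=4 t=2 v=8: → [0,9); WM=0
i=5 t=5 v=2: → [0,9); WM=0
i=6 t=7 v=7: → [0,9); WM=0
i=7 t=12 v=7: → [9,18); WM=10; [0,9) fires=8
i=8 t=10 v=9: → [9,18); WM=10
i=9 t=6 v=7: DROP (t<10-3); WM=10
i=10 t=15 v=2: → [9,18); WM=10
i=11 t=13 v=1: → [9,18); WM=13
i=12 t=19 v=6: → [18,27); WM=13

9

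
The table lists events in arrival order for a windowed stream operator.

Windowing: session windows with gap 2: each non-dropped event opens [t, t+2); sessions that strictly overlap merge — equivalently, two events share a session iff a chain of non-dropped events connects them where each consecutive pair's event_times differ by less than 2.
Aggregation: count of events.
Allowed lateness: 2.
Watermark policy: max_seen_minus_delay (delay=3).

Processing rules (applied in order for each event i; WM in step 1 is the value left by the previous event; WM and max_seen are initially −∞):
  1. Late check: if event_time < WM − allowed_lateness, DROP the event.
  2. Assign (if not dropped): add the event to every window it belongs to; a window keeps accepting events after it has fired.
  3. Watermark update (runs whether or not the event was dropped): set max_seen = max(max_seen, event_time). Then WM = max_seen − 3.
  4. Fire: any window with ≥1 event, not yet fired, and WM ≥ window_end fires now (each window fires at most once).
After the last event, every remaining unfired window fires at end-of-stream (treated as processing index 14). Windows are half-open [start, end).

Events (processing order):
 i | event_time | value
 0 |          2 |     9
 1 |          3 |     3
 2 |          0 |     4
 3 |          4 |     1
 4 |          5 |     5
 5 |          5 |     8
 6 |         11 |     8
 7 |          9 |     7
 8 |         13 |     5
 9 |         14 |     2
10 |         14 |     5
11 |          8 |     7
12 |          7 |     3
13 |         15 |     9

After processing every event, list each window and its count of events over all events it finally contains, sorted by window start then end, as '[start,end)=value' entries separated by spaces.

[0,2)=1 [2,7)=5 [9,11)=1 [11,13)=1 [13,17)=4

i=0 t=2 v=9: → [2,4); WM=-1
i=1 t=3 v=3: → [2,5); WM=0
i=2 t=0 v=4: → [0,2); WM=0
i=3 t=4 v=1: → [2,6); WM=1
i=4 t=5 v=5: → [2,7); WM=2
i=5 t=5 v=8: → [2,7); WM=2
i=6 t=11 v=8: → [11,13); WM=8
i=7 t=9 v=7: → [9,11); WM=8
i=8 t=13 v=5: → [13,15); WM=10
i=9 t=14 v=2: → [13,16); WM=11
i=10 t=14 v=5: → [13,16); WM=11
i=11 t=8 v=7: DROP (t<11-2); WM=11
i=12 t=7 v=3: DROP (t<11-2); WM=11
i=13 t=15 v=9: → [13,17); WM=12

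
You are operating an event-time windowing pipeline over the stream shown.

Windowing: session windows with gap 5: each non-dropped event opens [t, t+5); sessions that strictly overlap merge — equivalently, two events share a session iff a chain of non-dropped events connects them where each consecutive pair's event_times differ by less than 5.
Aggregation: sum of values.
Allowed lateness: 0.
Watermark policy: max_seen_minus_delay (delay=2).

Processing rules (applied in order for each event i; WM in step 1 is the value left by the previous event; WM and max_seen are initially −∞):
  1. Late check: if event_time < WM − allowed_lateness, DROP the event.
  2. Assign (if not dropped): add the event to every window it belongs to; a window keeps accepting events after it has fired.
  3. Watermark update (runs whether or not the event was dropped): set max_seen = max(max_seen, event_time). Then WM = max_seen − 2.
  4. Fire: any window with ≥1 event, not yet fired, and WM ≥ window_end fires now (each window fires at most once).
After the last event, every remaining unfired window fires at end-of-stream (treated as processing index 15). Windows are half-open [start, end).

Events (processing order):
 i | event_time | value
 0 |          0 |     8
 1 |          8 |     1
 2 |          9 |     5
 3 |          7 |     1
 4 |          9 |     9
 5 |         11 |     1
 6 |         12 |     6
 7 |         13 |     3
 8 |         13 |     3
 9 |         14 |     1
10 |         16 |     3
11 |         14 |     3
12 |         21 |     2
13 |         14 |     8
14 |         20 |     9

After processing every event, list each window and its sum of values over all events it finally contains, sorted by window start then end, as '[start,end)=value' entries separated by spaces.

[0,5)=8 [7,26)=47

i=0 t=0 v=8: → [0,5); WM=-2
i=1 t=8 v=1: → [8,13); WM=6
i=2 t=9 v=5: → [8,14); WM=7
i=3 t=7 v=1: → [7,14); WM=7
i=4 t=9 v=9: → [7,14); WM=7
i=5 t=11 v=1: → [7,16); WM=9
i=6 t=12 v=6: → [7,17); WM=10
i=7 t=13 v=3: → [7,18); WM=11
i=8 t=13 v=3: → [7,18); WM=11
i=9 t=14 v=1: → [7,19); WM=12
i=10 t=16 v=3: → [7,21); WM=14
i=11 t=14 v=3: → [7,21); WM=14
i=12 t=21 v=2: → [21,26); WM=19
i=13 t=14 v=8: DROP (t<19-0); WM=19
i=14 t=20 v=9: → [7,26); WM=19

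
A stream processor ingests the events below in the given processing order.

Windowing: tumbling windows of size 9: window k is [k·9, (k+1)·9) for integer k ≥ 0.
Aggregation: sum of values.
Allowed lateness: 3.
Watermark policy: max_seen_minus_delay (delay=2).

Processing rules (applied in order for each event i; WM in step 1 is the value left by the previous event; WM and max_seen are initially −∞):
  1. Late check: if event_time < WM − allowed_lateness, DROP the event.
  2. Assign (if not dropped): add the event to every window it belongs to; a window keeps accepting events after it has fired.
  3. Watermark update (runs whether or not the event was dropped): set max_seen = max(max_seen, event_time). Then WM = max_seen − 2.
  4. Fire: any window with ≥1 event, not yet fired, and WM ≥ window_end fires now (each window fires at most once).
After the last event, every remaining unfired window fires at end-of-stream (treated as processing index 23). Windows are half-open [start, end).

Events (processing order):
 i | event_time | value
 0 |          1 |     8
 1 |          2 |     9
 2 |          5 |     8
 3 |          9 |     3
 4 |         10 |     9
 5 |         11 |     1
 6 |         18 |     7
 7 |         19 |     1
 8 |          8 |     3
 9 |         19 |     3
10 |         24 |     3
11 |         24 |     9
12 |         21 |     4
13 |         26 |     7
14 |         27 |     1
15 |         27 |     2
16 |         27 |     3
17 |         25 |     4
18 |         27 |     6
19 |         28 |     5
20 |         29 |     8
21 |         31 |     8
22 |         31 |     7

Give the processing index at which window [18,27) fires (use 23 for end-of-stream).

i=0 t=1 v=8: → [0,9); WM=-1
i=1 t=2 v=9: → [0,9); WM=0
i=2 t=5 v=8: → [0,9); WM=3
i=3 t=9 v=3: → [9,18); WM=7
i=4 t=10 v=9: → [9,18); WM=8
i=5 t=11 v=1: → [9,18); WM=9; [0,9) fires=25
i=6 t=18 v=7: → [18,27); WM=16
i=7 t=19 v=1: → [18,27); WM=17
i=8 t=8 v=3: DROP (t<17-3); WM=17
i=9 t=19 v=3: → [18,27); WM=17
i=10 t=24 v=3: → [18,27); WM=22; [9,18) fires=13
i=11 t=24 v=9: → [18,27); WM=22
i=12 t=21 v=4: → [18,27); WM=22
i=13 t=26 v=7: → [18,27); WM=24
i=14 t=27 v=1: → [27,36); WM=25
i=15 t=27 v=2: → [27,36); WM=25
i=16 t=27 v=3: → [27,36); WM=25
i=17 t=25 v=4: → [18,27); WM=25
i=18 t=27 v=6: → [27,36); WM=25
i=19 t=28 v=5: → [27,36); WM=26
i=20 t=29 v=8: → [27,36); WM=27; [18,27) fires=38
i=21 t=31 v=8: → [27,36); WM=29
i=22 t=31 v=7: → [27,36); WM=29

20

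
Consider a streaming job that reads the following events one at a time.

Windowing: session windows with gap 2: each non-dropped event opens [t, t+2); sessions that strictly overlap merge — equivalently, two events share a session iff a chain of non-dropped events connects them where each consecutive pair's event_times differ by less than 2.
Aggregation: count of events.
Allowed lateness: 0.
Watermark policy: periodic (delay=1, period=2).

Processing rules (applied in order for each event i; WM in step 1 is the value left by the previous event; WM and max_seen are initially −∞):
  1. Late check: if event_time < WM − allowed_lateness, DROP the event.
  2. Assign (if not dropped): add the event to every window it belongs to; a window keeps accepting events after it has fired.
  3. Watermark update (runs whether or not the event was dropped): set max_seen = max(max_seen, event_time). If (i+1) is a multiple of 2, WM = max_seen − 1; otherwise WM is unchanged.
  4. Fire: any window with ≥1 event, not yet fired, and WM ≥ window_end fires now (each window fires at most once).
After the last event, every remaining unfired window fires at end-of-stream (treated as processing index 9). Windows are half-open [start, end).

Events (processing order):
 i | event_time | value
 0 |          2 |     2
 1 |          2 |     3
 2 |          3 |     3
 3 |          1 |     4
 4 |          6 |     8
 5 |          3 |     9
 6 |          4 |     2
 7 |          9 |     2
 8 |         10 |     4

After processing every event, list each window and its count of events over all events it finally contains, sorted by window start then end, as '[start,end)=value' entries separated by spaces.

[1,5)=5 [6,8)=1 [9,12)=2

i=0 t=2 v=2: → [2,4); WM=−∞
i=1 t=2 v=3: → [2,4); WM=1
i=2 t=3 v=3: → [2,5); WM=1
i=3 t=1 v=4: → [1,5); WM=2
i=4 t=6 v=8: → [6,8); WM=2
i=5 t=3 v=9: → [1,5); WM=5
i=6 t=4 v=2: DROP (t<5-0); WM=5
i=7 t=9 v=2: → [9,11); WM=8
i=8 t=10 v=4: → [9,12); WM=8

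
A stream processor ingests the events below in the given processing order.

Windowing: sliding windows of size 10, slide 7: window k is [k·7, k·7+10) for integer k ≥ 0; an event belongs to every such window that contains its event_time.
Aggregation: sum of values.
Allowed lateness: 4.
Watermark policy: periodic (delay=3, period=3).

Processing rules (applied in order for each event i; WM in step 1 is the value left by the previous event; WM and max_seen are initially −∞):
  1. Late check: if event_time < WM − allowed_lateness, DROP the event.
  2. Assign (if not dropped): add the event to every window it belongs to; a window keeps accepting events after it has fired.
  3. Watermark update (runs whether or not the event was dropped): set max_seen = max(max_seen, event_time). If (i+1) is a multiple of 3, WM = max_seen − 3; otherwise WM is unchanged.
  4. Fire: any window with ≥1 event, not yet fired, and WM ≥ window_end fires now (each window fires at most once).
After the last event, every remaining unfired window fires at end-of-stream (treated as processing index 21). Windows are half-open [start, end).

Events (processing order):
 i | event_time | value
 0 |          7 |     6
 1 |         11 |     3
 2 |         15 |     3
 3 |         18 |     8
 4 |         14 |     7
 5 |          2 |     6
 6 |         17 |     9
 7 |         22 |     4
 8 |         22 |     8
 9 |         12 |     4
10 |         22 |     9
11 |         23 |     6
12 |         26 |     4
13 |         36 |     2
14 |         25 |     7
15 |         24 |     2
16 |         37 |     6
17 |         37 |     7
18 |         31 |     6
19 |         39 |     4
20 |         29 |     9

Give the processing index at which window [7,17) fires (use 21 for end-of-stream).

i=0 t=7 v=6: → [7,17),[0,10); WM=−∞
i=1 t=11 v=3: → [7,17); WM=−∞
i=2 t=15 v=3: → [14,24),[7,17); WM=12; [0,10) fires=6
i=3 t=18 v=8: → [14,24); WM=12
i=4 t=14 v=7: → [14,24),[7,17); WM=12
i=5 t=2 v=6: DROP (t<12-4); WM=15
i=6 t=17 v=9: → [14,24); WM=15
i=7 t=22 v=4: → [21,31),[14,24); WM=15
i=8 t=22 v=8: → [21,31),[14,24); WM=19; [7,17) fires=19
i=9 t=12 v=4: DROP (t<19-4); WM=19
i=10 t=22 v=9: → [21,31),[14,24); WM=19
i=11 t=23 v=6: → [21,31),[14,24); WM=20
i=12 t=26 v=4: → [21,31); WM=20
i=13 t=36 v=2: → [35,45),[28,38); WM=20
i=14 t=25 v=7: → [21,31); WM=33; [14,24) fires=54 [21,31) fires=38
i=15 t=24 v=2: DROP (t<33-4); WM=33
i=16 t=37 v=6: → [35,45),[28,38); WM=33
i=17 t=37 v=7: → [35,45),[28,38); WM=34
i=18 t=31 v=6: → [28,38); WM=34
i=19 t=39 v=4: → [35,45); WM=34
i=20 t=29 v=9: DROP (t<34-4); WM=36

8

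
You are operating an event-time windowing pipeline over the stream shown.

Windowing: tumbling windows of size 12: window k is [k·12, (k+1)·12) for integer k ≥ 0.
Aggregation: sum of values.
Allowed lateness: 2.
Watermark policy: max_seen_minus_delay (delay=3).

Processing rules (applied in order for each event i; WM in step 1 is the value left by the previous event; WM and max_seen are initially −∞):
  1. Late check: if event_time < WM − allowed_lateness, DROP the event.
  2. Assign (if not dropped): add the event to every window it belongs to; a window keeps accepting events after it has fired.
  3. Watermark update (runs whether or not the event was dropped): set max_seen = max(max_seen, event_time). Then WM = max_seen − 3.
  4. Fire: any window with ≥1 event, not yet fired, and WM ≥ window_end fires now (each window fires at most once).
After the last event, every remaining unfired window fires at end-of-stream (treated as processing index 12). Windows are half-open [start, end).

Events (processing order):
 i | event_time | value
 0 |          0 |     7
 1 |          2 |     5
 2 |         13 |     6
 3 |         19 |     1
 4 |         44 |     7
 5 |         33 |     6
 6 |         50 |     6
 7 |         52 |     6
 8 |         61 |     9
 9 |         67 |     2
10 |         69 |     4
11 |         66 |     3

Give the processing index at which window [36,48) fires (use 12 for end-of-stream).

7

i=0 t=0 v=7: → [0,12); WM=-3
i=1 t=2 v=5: → [0,12); WM=-1
i=2 t=13 v=6: → [12,24); WM=10
i=3 t=19 v=1: → [12,24); WM=16; [0,12) fires=12
i=4 t=44 v=7: → [36,48); WM=41; [12,24) fires=7
i=5 t=33 v=6: DROP (t<41-2); WM=41
i=6 t=50 v=6: → [48,60); WM=47
i=7 t=52 v=6: → [48,60); WM=49; [36,48) fires=7
i=8 t=61 v=9: → [60,72); WM=58
i=9 t=67 v=2: → [60,72); WM=64; [48,60) fires=12
i=10 t=69 v=4: → [60,72); WM=66
i=11 t=66 v=3: → [60,72); WM=66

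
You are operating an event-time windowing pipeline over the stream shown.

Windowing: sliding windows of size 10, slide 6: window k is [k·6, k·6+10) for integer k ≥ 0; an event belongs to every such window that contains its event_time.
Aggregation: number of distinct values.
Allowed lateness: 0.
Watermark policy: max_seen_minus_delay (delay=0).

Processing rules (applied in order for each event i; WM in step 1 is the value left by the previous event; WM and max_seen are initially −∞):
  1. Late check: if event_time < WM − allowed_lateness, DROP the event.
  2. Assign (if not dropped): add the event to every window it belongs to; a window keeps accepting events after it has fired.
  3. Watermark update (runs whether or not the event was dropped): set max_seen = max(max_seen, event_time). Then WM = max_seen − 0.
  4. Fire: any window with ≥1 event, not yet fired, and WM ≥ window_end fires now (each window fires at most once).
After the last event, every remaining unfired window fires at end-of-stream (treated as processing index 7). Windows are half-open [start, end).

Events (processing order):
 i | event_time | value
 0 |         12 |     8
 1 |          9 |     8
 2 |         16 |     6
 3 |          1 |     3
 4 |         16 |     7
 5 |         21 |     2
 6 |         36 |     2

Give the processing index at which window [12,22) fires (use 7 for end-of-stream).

6

i=0 t=12 v=8: → [12,22),[6,16); WM=12
i=1 t=9 v=8: DROP (t<12-0); WM=12
i=2 t=16 v=6: → [12,22); WM=16; [6,16) fires=1
i=3 t=1 v=3: DROP (t<16-0); WM=16
i=4 t=16 v=7: → [12,22); WM=16
i=5 t=21 v=2: → [18,28),[12,22); WM=21
i=6 t=36 v=2: → [36,46),[30,40); WM=36; [12,22) fires=4 [18,28) fires=1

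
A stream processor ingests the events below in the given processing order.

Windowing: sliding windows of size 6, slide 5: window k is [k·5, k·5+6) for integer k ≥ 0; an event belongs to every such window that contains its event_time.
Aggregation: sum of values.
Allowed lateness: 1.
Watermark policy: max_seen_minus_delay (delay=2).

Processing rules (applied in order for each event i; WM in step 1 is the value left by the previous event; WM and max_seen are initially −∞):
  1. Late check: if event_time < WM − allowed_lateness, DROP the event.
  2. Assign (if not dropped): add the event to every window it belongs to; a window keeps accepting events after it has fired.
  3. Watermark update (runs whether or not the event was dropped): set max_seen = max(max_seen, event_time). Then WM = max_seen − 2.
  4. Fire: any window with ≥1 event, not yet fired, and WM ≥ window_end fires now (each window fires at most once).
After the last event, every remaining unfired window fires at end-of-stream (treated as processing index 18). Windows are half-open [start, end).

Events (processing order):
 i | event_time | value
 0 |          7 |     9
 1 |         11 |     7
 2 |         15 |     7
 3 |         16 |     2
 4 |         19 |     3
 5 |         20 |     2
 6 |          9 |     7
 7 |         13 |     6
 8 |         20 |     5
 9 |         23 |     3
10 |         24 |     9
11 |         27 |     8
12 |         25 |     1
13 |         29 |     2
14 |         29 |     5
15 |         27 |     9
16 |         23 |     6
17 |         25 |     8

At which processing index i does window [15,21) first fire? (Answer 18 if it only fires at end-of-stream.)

9

i=0 t=7 v=9: → [5,11); WM=5
i=1 t=11 v=7: → [10,16); WM=9
i=2 t=15 v=7: → [15,21),[10,16); WM=13; [5,11) fires=9
i=3 t=16 v=2: → [15,21); WM=14
i=4 t=19 v=3: → [15,21); WM=17; [10,16) fires=14
i=5 t=20 v=2: → [20,26),[15,21); WM=18
i=6 t=9 v=7: DROP (t<18-1); WM=18
i=7 t=13 v=6: DROP (t<18-1); WM=18
i=8 t=20 v=5: → [20,26),[15,21); WM=18
i=9 t=23 v=3: → [20,26); WM=21; [15,21) fires=19
i=10 t=24 v=9: → [20,26); WM=22
i=11 t=27 v=8: → [25,31); WM=25
i=12 t=25 v=1: → [25,31),[20,26); WM=25
i=13 t=29 v=2: → [25,31); WM=27; [20,26) fires=20
i=14 t=29 v=5: → [25,31); WM=27
i=15 t=27 v=9: → [25,31); WM=27
i=16 t=23 v=6: DROP (t<27-1); WM=27
i=17 t=25 v=8: DROP (t<27-1); WM=27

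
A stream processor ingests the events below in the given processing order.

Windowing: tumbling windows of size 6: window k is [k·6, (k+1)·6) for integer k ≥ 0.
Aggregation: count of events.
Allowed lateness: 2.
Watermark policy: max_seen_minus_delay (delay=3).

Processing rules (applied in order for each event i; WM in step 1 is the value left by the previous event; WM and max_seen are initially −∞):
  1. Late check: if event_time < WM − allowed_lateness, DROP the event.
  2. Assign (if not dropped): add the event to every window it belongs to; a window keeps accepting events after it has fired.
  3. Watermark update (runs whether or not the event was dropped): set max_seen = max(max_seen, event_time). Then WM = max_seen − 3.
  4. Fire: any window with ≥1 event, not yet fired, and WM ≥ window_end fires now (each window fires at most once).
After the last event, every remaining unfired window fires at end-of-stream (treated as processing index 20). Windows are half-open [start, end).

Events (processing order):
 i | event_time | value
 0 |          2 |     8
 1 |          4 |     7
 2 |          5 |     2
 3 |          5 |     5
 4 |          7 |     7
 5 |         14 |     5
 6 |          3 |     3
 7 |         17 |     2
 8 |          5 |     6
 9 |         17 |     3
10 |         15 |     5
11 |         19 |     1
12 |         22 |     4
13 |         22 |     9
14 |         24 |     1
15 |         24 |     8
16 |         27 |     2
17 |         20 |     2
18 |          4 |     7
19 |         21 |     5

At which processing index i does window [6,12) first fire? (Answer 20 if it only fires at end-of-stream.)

7

i=0 t=2 v=8: → [0,6); WM=-1
i=1 t=4 v=7: → [0,6); WM=1
i=2 t=5 v=2: → [0,6); WM=2
i=3 t=5 v=5: → [0,6); WM=2
i=4 t=7 v=7: → [6,12); WM=4
i=5 t=14 v=5: → [12,18); WM=11; [0,6) fires=4
i=6 t=3 v=3: DROP (t<11-2); WM=11
i=7 t=17 v=2: → [12,18); WM=14; [6,12) fires=1
i=8 t=5 v=6: DROP (t<14-2); WM=14
i=9 t=17 v=3: → [12,18); WM=14
i=10 t=15 v=5: → [12,18); WM=14
i=11 t=19 v=1: → [18,24); WM=16
i=12 t=22 v=4: → [18,24); WM=19; [12,18) fires=4
i=13 t=22 v=9: → [18,24); WM=19
i=14 t=24 v=1: → [24,30); WM=21
i=15 t=24 v=8: → [24,30); WM=21
i=16 t=27 v=2: → [24,30); WM=24; [18,24) fires=3
i=17 t=20 v=2: DROP (t<24-2); WM=24
i=18 t=4 v=7: DROP (t<24-2); WM=24
i=19 t=21 v=5: DROP (t<24-2); WM=24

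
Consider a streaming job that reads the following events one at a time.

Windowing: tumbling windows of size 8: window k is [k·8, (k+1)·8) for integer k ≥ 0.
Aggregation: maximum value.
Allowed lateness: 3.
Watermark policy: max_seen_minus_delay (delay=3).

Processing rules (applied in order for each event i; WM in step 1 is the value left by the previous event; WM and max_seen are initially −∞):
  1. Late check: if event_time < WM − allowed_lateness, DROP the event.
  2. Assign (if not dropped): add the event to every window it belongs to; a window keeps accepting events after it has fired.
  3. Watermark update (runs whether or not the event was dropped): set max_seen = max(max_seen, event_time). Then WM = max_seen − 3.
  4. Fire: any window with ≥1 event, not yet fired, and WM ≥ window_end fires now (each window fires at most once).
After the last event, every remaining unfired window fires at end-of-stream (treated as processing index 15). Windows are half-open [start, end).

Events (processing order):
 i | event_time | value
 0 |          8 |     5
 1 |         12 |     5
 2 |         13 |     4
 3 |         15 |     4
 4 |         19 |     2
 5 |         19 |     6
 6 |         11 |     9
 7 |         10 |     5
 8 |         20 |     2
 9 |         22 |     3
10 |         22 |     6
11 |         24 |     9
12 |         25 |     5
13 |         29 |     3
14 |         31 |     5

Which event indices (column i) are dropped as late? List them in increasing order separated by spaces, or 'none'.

6 7

i=0 t=8 v=5: → [8,16); WM=5
i=1 t=12 v=5: → [8,16); WM=9
i=2 t=13 v=4: → [8,16); WM=10
i=3 t=15 v=4: → [8,16); WM=12
i=4 t=19 v=2: → [16,24); WM=16; [8,16) fires=5
i=5 t=19 v=6: → [16,24); WM=16
i=6 t=11 v=9: DROP (t<16-3); WM=16
i=7 t=10 v=5: DROP (t<16-3); WM=16
i=8 t=20 v=2: → [16,24); WM=17
i=9 t=22 v=3: → [16,24); WM=19
i=10 t=22 v=6: → [16,24); WM=19
i=11 t=24 v=9: → [24,32); WM=21
i=12 t=25 v=5: → [24,32); WM=22
i=13 t=29 v=3: → [24,32); WM=26; [16,24) fires=6
i=14 t=31 v=5: → [24,32); WM=28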